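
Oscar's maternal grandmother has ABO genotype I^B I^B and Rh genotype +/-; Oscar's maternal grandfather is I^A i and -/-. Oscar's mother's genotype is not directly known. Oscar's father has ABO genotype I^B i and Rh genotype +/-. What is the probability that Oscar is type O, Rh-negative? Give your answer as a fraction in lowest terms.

3/64

Oscar's mother's ABO genotype from I^B I^B × I^A i: 1/2 I^A I^B, 1/2 I^B i.
Crossing each possibility with the father I^B i and summing P(type O): 1/2·0 + 1/2·1/4 = 1/8.
Similarly for Rh via the mother's Rh distribution: P(Rh-) = 3/8.
Independent loci: 1/8 × 3/8 = 3/64.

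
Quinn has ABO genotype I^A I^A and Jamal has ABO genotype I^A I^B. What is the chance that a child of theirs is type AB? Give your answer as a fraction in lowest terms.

ABO cross I^A I^A × I^A I^B → offspring phenotypes: 1/2 A, 1/2 AB.
So P(type AB) = 1/2.

1/2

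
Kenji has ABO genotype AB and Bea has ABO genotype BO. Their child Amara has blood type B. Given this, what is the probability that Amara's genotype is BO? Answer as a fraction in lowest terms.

Cross AB × BO → 1/4 AB, 1/4 AO, 1/4 BB, 1/4 BO.
Type-B genotypes among offspring: BB (1/4), BO (1/4); total 1/2.
P(BO | type B) = (1/4) / (1/2) = 1/2.

1/2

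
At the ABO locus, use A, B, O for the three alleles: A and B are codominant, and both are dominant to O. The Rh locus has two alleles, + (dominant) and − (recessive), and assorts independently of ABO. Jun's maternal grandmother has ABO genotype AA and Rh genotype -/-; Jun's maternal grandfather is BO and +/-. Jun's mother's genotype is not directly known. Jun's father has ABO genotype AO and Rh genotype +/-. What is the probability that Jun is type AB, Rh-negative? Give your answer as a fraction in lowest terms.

Jun's mother's ABO genotype from AA × BO: 1/2 AB, 1/2 AO.
Crossing each possibility with the father AO and summing P(type AB): 1/2·1/4 + 1/2·0 = 1/8.
Similarly for Rh via the mother's Rh distribution: P(Rh-) = 3/8.
Independent loci: 1/8 × 3/8 = 3/64.

3/64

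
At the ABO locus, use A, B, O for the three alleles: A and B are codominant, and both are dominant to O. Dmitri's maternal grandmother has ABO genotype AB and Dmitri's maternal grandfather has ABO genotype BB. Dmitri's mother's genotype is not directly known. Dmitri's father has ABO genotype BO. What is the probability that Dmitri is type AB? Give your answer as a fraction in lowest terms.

1/8

Dmitri's mother's ABO genotype from AB × BB: 1/2 AB, 1/2 BB.
Crossing each possibility with the father BO and summing P(type AB): 1/2·1/4 + 1/2·0 = 1/8.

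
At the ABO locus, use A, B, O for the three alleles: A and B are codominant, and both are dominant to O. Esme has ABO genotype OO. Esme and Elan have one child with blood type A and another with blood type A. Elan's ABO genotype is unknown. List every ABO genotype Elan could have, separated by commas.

AA, AB, AO

For each candidate genotype of Elan, check whether crossing it with OO can produce every observed child phenotype.
  AA → possible child types {A} ✓
  AB → possible child types {A, B} ✓
  AO → possible child types {O, A} ✓
  BB → possible child types {B} ✗
  BO → possible child types {O, B} ✗
  OO → possible child types {O} ✗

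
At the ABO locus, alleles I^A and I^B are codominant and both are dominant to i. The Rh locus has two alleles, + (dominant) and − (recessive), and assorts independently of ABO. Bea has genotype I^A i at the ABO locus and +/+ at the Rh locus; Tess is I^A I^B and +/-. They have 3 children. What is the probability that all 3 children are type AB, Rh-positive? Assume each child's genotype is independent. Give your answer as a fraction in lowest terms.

1/64

ABO cross I^A i × I^A I^B → 1/2 A, 1/4 B, 1/4 AB.
Rh cross +/+ × +/- → 1 Rh+; so P(type AB, Rh-positive) = 1/4 × 1 = 1/4 per child.
All 3 independent: (1/4)^3 = 1/64.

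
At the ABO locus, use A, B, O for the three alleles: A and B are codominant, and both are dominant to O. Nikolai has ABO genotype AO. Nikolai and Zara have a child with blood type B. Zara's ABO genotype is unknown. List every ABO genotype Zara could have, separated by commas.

For each candidate genotype of Zara, check whether crossing it with AO can produce every observed child phenotype.
  AA → possible child types {A} ✗
  AB → possible child types {A, B, AB} ✓
  AO → possible child types {O, A} ✗
  BB → possible child types {B, AB} ✓
  BO → possible child types {O, A, B, AB} ✓
  OO → possible child types {O, A} ✗

AB, BB, BO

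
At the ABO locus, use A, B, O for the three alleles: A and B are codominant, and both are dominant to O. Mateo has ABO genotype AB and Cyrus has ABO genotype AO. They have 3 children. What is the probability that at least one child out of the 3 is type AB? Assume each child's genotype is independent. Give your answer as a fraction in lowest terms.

37/64

ABO cross AB × AO → 1/2 A, 1/4 B, 1/4 AB.
So P(type AB) = 1/4 per child.
P(none) = (3/4)^3 = 27/64; P(at least one) = 1 − 27/64 = 37/64.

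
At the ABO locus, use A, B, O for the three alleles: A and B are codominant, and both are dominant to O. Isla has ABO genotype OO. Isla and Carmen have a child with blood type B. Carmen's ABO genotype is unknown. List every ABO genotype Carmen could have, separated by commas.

For each candidate genotype of Carmen, check whether crossing it with OO can produce every observed child phenotype.
  AA → possible child types {A} ✗
  AB → possible child types {A, B} ✓
  AO → possible child types {O, A} ✗
  BB → possible child types {B} ✓
  BO → possible child types {O, B} ✓
  OO → possible child types {O} ✗

AB, BB, BO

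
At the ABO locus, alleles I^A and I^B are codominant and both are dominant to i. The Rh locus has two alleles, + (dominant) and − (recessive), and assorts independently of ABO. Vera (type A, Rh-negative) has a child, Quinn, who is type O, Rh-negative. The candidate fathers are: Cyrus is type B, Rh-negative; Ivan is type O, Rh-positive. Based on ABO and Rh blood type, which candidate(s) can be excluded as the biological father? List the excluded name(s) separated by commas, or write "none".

none

A candidate is excluded only if no genotype consistent with his phenotype could produce a type O, Rh-negative child with a type A, Rh-negative mother.
Every candidate has at least one consistent genotype combination, so none can be excluded.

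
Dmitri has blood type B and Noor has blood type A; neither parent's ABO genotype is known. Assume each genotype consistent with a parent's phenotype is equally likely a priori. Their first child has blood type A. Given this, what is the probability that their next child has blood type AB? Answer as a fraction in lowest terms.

5/12

Possible genotypes: Dmitri ∈ {BB, BO}; Noor ∈ {AA, AO}.
Weight each parental genotype pair by prior × P(type-A child):
  BO × AA: posterior weight 2/3; P(next child type AB) = 1/2.
  BO × AO: posterior weight 1/3; P(next child type AB) = 1/4.
Weighted sum = 5/12.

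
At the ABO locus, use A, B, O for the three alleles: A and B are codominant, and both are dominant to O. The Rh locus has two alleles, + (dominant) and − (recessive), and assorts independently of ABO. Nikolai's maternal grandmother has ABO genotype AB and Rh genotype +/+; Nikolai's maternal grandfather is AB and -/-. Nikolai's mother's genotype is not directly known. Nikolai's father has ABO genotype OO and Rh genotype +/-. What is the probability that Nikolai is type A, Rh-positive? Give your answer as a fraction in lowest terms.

Nikolai's mother's ABO genotype from AB × AB: 1/4 AA, 1/2 AB, 1/4 BB.
Crossing each possibility with the father OO and summing P(type A): 1/4·1 + 1/2·1/2 + 1/4·0 = 1/2.
Similarly for Rh via the mother's Rh distribution: P(Rh+) = 3/4.
Independent loci: 1/2 × 3/4 = 3/8.

3/8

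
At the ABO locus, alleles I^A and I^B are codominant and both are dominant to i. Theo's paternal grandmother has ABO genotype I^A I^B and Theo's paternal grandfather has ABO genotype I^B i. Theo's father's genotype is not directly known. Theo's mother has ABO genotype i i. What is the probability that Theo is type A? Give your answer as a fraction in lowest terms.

Theo's father's ABO genotype from I^A I^B × I^B i: 1/4 I^A I^B, 1/4 I^A i, 1/4 I^B I^B, 1/4 I^B i.
Crossing each possibility with the mother i i and summing P(type A): 1/4·1/2 + 1/4·1/2 + 1/4·0 + 1/4·0 = 1/4.

1/4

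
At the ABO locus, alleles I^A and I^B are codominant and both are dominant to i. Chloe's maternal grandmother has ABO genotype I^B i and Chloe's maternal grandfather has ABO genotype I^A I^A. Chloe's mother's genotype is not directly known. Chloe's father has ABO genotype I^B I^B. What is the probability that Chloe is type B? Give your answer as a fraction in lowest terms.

Chloe's mother's ABO genotype from I^B i × I^A I^A: 1/2 I^A I^B, 1/2 I^A i.
Crossing each possibility with the father I^B I^B and summing P(type B): 1/2·1/2 + 1/2·1/2 = 1/2.

1/2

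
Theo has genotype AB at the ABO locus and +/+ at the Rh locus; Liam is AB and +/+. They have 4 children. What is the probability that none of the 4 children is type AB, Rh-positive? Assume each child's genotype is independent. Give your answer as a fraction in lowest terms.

ABO cross AB × AB → 1/4 A, 1/4 B, 1/2 AB.
Rh cross +/+ × +/+ → 1 Rh+; so P(type AB, Rh-positive) = 1/2 × 1 = 1/2 per child.
P(not type AB, Rh-positive) = 1/2 for one child; (1/2)^4 = 1/16.

1/16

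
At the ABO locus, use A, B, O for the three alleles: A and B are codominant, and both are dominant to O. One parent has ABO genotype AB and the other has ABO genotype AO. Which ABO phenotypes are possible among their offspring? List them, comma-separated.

Gametes from AB × AO give offspring ABO genotypes AA, AB, AO, BO, i.e. phenotypes A, B, AB.

A, B, AB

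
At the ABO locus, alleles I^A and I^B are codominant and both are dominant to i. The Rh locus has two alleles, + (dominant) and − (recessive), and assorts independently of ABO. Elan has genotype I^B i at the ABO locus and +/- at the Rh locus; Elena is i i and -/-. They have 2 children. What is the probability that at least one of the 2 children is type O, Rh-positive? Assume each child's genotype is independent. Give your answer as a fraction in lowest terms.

ABO cross I^B i × i i → 1/2 O, 1/2 B.
Rh cross +/- × -/- → 1/2 Rh+, 1/2 Rh-; so P(type O, Rh-positive) = 1/2 × 1/2 = 1/4 per child.
P(none) = (3/4)^2 = 9/16; P(at least one) = 1 − 9/16 = 7/16.

7/16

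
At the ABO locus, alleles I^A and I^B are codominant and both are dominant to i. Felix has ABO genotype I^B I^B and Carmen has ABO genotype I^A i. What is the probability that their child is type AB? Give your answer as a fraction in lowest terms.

1/2

ABO cross I^B I^B × I^A i → offspring phenotypes: 1/2 B, 1/2 AB.
So P(type AB) = 1/2.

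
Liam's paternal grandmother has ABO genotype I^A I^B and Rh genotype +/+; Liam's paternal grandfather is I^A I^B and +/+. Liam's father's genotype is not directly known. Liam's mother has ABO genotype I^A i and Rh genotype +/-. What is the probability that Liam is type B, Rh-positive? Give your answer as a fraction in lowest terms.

Liam's father's ABO genotype from I^A I^B × I^A I^B: 1/4 I^A I^A, 1/2 I^A I^B, 1/4 I^B I^B.
Crossing each possibility with the mother I^A i and summing P(type B): 1/4·0 + 1/2·1/4 + 1/4·1/2 = 1/4.
Similarly for Rh via the father's Rh distribution: P(Rh+) = 1.
Independent loci: 1/4 × 1 = 1/4.

1/4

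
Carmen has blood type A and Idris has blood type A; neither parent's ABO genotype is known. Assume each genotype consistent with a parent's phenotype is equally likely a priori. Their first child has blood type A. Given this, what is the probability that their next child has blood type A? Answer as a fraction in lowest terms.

Possible genotypes: Carmen ∈ {AA, AO}; Idris ∈ {AA, AO}.
Weight each parental genotype pair by prior × P(type-A child):
  AA × AA: posterior weight 4/15; P(next child type A) = 1.
  AA × AO: posterior weight 4/15; P(next child type A) = 1.
  AO × AA: posterior weight 4/15; P(next child type A) = 1.
  AO × AO: posterior weight 1/5; P(next child type A) = 3/4.
Weighted sum = 19/20.

19/20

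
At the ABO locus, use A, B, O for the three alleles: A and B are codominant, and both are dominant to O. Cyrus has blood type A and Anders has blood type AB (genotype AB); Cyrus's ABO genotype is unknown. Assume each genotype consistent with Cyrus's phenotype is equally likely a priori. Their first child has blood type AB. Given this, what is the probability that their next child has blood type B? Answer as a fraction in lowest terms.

Possible genotypes: Cyrus ∈ {AA, AO}; Anders ∈ {AB}.
Weight each parental genotype pair by prior × P(type-AB child):
  AA × AB: posterior weight 2/3; P(next child type B) = 0.
  AO × AB: posterior weight 1/3; P(next child type B) = 1/4.
Weighted sum = 1/12.

1/12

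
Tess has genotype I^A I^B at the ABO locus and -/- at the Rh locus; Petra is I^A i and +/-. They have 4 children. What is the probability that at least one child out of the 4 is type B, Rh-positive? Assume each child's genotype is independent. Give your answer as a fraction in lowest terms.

ABO cross I^A I^B × I^A i → 1/2 A, 1/4 B, 1/4 AB.
Rh cross -/- × +/- → 1/2 Rh+, 1/2 Rh-; so P(type B, Rh-positive) = 1/4 × 1/2 = 1/8 per child.
P(none) = (7/8)^4 = 2401/4096; P(at least one) = 1 − 2401/4096 = 1695/4096.

1695/4096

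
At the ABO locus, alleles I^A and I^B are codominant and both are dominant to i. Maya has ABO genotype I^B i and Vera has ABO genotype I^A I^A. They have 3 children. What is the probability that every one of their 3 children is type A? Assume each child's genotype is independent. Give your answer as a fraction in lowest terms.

1/8

ABO cross I^B i × I^A I^A → 1/2 A, 1/2 AB.
So P(type A) = 1/2 per child.
All 3 independent: (1/2)^3 = 1/8.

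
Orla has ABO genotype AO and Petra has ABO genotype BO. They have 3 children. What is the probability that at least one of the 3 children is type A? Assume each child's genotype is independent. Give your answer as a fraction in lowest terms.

ABO cross AO × BO → 1/4 O, 1/4 A, 1/4 B, 1/4 AB.
So P(type A) = 1/4 per child.
P(none) = (3/4)^3 = 27/64; P(at least one) = 1 − 27/64 = 37/64.

37/64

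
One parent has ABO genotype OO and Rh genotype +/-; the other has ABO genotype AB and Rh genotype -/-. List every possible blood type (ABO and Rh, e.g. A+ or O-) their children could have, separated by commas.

A+, A-, B+, B-

Gametes from OO × AB give offspring ABO genotypes AO, BO, i.e. phenotypes A, B.
Rh cross +/- × -/- → phenotypes Rh+, Rh-.
Combining independently: A+, A-, B+, B-.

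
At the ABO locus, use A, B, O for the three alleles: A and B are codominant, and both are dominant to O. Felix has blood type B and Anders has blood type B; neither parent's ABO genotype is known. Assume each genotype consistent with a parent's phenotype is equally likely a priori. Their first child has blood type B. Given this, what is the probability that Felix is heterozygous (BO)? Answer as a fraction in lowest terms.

7/15

Possible genotypes: Felix ∈ {BB, BO}; Anders ∈ {BB, BO}.
Weight each parental genotype pair by prior × P(type-B child):
  BB × BB: posterior weight 4/15.
  BB × BO: posterior weight 4/15.
  BO × BB: posterior weight 4/15.
  BO × BO: posterior weight 1/5.
Sum the posterior weight over pairs where Felix is BO: 7/15.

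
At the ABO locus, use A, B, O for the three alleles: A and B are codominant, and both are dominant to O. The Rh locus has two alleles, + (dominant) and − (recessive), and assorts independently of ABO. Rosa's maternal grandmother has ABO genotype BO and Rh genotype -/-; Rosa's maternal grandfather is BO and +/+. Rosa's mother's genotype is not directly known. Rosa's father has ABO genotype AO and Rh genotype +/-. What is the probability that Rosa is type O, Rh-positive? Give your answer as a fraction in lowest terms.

3/16

Rosa's mother's ABO genotype from BO × BO: 1/4 BB, 1/2 BO, 1/4 OO.
Crossing each possibility with the father AO and summing P(type O): 1/4·0 + 1/2·1/4 + 1/4·1/2 = 1/4.
Similarly for Rh via the mother's Rh distribution: P(Rh+) = 3/4.
Independent loci: 1/4 × 3/4 = 3/16.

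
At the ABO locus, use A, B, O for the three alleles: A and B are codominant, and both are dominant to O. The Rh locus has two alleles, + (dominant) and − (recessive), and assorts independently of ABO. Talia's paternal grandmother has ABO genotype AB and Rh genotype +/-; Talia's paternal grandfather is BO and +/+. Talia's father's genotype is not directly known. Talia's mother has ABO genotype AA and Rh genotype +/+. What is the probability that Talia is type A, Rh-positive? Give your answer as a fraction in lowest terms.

Talia's father's ABO genotype from AB × BO: 1/4 AB, 1/4 AO, 1/4 BB, 1/4 BO.
Crossing each possibility with the mother AA and summing P(type A): 1/4·1/2 + 1/4·1 + 1/4·0 + 1/4·1/2 = 1/2.
Similarly for Rh via the father's Rh distribution: P(Rh+) = 1.
Independent loci: 1/2 × 1 = 1/2.

1/2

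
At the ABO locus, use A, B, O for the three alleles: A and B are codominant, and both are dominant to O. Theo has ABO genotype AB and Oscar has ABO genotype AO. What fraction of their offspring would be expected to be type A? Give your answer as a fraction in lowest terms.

1/2

ABO cross AB × AO → offspring phenotypes: 1/2 A, 1/4 B, 1/4 AB.
So P(type A) = 1/2.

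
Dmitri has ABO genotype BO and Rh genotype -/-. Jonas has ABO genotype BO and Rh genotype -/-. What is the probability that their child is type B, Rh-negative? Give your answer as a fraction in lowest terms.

3/4

ABO cross BO × BO → offspring phenotypes: 1/4 O, 3/4 B.
Rh cross -/- × -/- → 1 Rh-.
Independent loci: P(type B, Rh-negative) = 3/4 × 1 = 3/4.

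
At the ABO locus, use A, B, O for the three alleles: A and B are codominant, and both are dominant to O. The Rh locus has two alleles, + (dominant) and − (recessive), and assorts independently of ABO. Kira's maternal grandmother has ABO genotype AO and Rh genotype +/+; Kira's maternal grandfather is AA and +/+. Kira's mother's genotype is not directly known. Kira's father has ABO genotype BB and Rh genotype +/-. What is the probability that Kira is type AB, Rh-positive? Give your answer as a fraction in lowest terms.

3/4

Kira's mother's ABO genotype from AO × AA: 1/2 AA, 1/2 AO.
Crossing each possibility with the father BB and summing P(type AB): 1/2·1 + 1/2·1/2 = 3/4.
Similarly for Rh via the mother's Rh distribution: P(Rh+) = 1.
Independent loci: 3/4 × 1 = 3/4.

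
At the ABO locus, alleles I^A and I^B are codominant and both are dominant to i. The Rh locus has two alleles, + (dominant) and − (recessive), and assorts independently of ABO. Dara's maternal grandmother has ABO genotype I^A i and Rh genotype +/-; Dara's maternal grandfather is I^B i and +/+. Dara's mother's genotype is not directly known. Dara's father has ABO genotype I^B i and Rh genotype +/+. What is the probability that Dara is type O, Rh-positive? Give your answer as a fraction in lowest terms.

1/4

Dara's mother's ABO genotype from I^A i × I^B i: 1/4 I^A I^B, 1/4 I^A i, 1/4 I^B i, 1/4 i i.
Crossing each possibility with the father I^B i and summing P(type O): 1/4·0 + 1/4·1/4 + 1/4·1/4 + 1/4·1/2 = 1/4.
Similarly for Rh via the mother's Rh distribution: P(Rh+) = 1.
Independent loci: 1/4 × 1 = 1/4.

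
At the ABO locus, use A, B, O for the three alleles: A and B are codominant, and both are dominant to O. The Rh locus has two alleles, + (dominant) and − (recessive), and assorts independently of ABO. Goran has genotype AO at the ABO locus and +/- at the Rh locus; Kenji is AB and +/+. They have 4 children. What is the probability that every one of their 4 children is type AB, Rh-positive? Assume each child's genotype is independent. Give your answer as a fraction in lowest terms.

ABO cross AO × AB → 1/2 A, 1/4 B, 1/4 AB.
Rh cross +/- × +/+ → 1 Rh+; so P(type AB, Rh-positive) = 1/4 × 1 = 1/4 per child.
All 4 independent: (1/4)^4 = 1/256.

1/256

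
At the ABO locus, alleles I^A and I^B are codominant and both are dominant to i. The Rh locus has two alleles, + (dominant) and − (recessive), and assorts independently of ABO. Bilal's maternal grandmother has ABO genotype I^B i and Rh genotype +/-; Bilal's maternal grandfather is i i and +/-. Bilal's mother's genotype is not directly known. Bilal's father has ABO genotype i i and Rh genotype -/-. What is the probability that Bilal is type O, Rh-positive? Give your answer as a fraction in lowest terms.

3/8

Bilal's mother's ABO genotype from I^B i × i i: 1/2 I^B i, 1/2 i i.
Crossing each possibility with the father i i and summing P(type O): 1/2·1/2 + 1/2·1 = 3/4.
Similarly for Rh via the mother's Rh distribution: P(Rh+) = 1/2.
Independent loci: 3/4 × 1/2 = 3/8.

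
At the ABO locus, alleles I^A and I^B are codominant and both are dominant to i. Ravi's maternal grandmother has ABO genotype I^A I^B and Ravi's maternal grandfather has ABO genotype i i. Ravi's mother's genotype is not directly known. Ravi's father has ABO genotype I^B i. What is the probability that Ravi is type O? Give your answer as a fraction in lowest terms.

Ravi's mother's ABO genotype from I^A I^B × i i: 1/2 I^A i, 1/2 I^B i.
Crossing each possibility with the father I^B i and summing P(type O): 1/2·1/4 + 1/2·1/4 = 1/4.

1/4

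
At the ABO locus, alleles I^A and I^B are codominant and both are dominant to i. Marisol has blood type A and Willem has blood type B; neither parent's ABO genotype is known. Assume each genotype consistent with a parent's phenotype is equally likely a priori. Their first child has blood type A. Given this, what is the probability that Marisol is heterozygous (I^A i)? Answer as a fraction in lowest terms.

1/3

Possible genotypes: Marisol ∈ {I^A I^A, I^A i}; Willem ∈ {I^B I^B, I^B i}.
Weight each parental genotype pair by prior × P(type-A child):
  I^A I^A × I^B i: posterior weight 2/3.
  I^A i × I^B i: posterior weight 1/3.
Sum the posterior weight over pairs where Marisol is I^A i: 1/3.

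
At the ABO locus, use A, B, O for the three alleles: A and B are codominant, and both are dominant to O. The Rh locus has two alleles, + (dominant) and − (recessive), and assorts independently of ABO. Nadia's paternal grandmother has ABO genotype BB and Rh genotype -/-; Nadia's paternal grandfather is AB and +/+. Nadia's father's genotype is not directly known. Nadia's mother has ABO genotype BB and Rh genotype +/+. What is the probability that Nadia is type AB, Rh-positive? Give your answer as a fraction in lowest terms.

1/4

Nadia's father's ABO genotype from BB × AB: 1/2 AB, 1/2 BB.
Crossing each possibility with the mother BB and summing P(type AB): 1/2·1/2 + 1/2·0 = 1/4.
Similarly for Rh via the father's Rh distribution: P(Rh+) = 1.
Independent loci: 1/4 × 1 = 1/4.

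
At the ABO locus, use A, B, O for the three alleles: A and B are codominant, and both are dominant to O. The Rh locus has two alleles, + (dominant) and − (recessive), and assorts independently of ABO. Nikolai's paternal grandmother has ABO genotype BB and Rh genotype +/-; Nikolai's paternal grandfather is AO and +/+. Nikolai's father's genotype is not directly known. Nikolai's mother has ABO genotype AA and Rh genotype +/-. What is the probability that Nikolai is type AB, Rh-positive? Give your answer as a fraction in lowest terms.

7/16

Nikolai's father's ABO genotype from BB × AO: 1/2 AB, 1/2 BO.
Crossing each possibility with the mother AA and summing P(type AB): 1/2·1/2 + 1/2·1/2 = 1/2.
Similarly for Rh via the father's Rh distribution: P(Rh+) = 7/8.
Independent loci: 1/2 × 7/8 = 7/16.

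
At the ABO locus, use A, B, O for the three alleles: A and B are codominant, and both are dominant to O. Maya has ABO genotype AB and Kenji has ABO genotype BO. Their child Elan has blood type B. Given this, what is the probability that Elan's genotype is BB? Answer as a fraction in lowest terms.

Cross AB × BO → 1/4 AB, 1/4 AO, 1/4 BB, 1/4 BO.
Type-B genotypes among offspring: BB (1/4), BO (1/4); total 1/2.
P(BB | type B) = (1/4) / (1/2) = 1/2.

1/2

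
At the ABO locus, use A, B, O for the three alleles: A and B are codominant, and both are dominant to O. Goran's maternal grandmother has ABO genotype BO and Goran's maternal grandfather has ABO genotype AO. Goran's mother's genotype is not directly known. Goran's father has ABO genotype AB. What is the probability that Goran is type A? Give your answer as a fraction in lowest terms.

3/8

Goran's mother's ABO genotype from BO × AO: 1/4 AB, 1/4 AO, 1/4 BO, 1/4 OO.
Crossing each possibility with the father AB and summing P(type A): 1/4·1/4 + 1/4·1/2 + 1/4·1/4 + 1/4·1/2 = 3/8.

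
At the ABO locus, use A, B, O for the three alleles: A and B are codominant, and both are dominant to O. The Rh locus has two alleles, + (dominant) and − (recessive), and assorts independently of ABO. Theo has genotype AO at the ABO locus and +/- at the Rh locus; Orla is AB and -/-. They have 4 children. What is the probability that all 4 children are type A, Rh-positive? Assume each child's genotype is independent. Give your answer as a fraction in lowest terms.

1/256

ABO cross AO × AB → 1/2 A, 1/4 B, 1/4 AB.
Rh cross +/- × -/- → 1/2 Rh+, 1/2 Rh-; so P(type A, Rh-positive) = 1/2 × 1/2 = 1/4 per child.
All 4 independent: (1/4)^4 = 1/256.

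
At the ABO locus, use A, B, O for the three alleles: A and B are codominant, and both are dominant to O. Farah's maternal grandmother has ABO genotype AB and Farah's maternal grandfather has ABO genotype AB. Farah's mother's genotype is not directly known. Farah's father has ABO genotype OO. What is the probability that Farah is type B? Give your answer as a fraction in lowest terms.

1/2

Farah's mother's ABO genotype from AB × AB: 1/4 AA, 1/2 AB, 1/4 BB.
Crossing each possibility with the father OO and summing P(type B): 1/4·0 + 1/2·1/2 + 1/4·1 = 1/2.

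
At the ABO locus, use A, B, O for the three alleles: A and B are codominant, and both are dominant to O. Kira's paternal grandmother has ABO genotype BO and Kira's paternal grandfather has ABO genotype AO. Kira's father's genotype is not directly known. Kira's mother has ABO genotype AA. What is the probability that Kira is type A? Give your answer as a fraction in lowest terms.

Kira's father's ABO genotype from BO × AO: 1/4 AB, 1/4 AO, 1/4 BO, 1/4 OO.
Crossing each possibility with the mother AA and summing P(type A): 1/4·1/2 + 1/4·1 + 1/4·1/2 + 1/4·1 = 3/4.

3/4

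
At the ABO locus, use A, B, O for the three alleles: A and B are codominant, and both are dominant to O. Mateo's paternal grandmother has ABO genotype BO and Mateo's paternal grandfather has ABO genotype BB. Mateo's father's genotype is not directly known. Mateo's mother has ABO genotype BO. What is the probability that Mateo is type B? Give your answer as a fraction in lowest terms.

7/8

Mateo's father's ABO genotype from BO × BB: 1/2 BB, 1/2 BO.
Crossing each possibility with the mother BO and summing P(type B): 1/2·1 + 1/2·3/4 = 7/8.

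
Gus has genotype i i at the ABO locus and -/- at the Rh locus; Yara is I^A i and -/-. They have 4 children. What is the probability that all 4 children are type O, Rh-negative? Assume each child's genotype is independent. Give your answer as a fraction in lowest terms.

ABO cross i i × I^A i → 1/2 O, 1/2 A.
Rh cross -/- × -/- → 1 Rh-; so P(type O, Rh-negative) = 1/2 × 1 = 1/2 per child.
All 4 independent: (1/2)^4 = 1/16.

1/16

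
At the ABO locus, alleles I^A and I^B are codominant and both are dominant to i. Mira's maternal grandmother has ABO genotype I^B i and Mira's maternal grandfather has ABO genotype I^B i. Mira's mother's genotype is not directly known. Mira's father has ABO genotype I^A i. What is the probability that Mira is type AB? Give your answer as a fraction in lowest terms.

1/4

Mira's mother's ABO genotype from I^B i × I^B i: 1/4 I^B I^B, 1/2 I^B i, 1/4 i i.
Crossing each possibility with the father I^A i and summing P(type AB): 1/4·1/2 + 1/2·1/4 + 1/4·0 = 1/4.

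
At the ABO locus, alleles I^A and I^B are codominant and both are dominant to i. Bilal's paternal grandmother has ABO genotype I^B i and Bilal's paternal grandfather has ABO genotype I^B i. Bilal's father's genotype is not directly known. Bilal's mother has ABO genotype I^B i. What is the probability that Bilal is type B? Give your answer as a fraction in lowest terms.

Bilal's father's ABO genotype from I^B i × I^B i: 1/4 I^B I^B, 1/2 I^B i, 1/4 i i.
Crossing each possibility with the mother I^B i and summing P(type B): 1/4·1 + 1/2·3/4 + 1/4·1/2 = 3/4.

3/4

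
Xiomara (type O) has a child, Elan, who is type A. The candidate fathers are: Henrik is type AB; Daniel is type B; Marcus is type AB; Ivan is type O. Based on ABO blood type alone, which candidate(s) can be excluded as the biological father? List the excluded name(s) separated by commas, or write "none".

Daniel, Ivan

A candidate is excluded only if no genotype consistent with his phenotype could produce a type A child with a type O mother.
Daniel (type B): no genotype consistent with that phenotype can produce a type-A child with a type-O mother.
Ivan (type O): no genotype consistent with that phenotype can produce a type-A child with a type-O mother.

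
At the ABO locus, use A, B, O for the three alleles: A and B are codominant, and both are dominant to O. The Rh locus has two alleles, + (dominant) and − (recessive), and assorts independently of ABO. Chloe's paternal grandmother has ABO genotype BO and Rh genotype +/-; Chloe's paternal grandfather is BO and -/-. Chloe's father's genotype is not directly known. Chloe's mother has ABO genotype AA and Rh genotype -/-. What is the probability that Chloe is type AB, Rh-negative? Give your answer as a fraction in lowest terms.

3/8

Chloe's father's ABO genotype from BO × BO: 1/4 BB, 1/2 BO, 1/4 OO.
Crossing each possibility with the mother AA and summing P(type AB): 1/4·1 + 1/2·1/2 + 1/4·0 = 1/2.
Similarly for Rh via the father's Rh distribution: P(Rh-) = 3/4.
Independent loci: 1/2 × 3/4 = 3/8.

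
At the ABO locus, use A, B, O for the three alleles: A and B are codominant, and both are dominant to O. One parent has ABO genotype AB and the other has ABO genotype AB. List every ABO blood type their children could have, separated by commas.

A, B, AB

Gametes from AB × AB give offspring ABO genotypes AA, AB, BB, i.e. phenotypes A, B, AB.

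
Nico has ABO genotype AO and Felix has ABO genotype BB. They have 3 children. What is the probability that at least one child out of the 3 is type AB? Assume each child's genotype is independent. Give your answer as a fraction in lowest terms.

7/8

ABO cross AO × BB → 1/2 B, 1/2 AB.
So P(type AB) = 1/2 per child.
P(none) = (1/2)^3 = 1/8; P(at least one) = 1 − 1/8 = 7/8.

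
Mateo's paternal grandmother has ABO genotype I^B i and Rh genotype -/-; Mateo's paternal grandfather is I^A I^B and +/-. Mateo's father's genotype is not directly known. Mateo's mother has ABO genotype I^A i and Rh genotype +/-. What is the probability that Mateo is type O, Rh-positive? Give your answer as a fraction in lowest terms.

5/64

Mateo's father's ABO genotype from I^B i × I^A I^B: 1/4 I^A I^B, 1/4 I^A i, 1/4 I^B I^B, 1/4 I^B i.
Crossing each possibility with the mother I^A i and summing P(type O): 1/4·0 + 1/4·1/4 + 1/4·0 + 1/4·1/4 = 1/8.
Similarly for Rh via the father's Rh distribution: P(Rh+) = 5/8.
Independent loci: 1/8 × 5/8 = 5/64.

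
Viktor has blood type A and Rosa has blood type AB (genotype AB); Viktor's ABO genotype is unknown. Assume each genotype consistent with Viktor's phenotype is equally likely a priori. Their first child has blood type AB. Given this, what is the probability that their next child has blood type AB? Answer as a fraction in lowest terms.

5/12

Possible genotypes: Viktor ∈ {AA, AO}; Rosa ∈ {AB}.
Weight each parental genotype pair by prior × P(type-AB child):
  AA × AB: posterior weight 2/3; P(next child type AB) = 1/2.
  AO × AB: posterior weight 1/3; P(next child type AB) = 1/4.
Weighted sum = 5/12.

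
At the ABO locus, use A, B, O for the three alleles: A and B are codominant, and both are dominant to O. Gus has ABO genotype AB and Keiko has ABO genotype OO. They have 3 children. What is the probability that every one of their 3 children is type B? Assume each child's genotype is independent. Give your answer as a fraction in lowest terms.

1/8

ABO cross AB × OO → 1/2 A, 1/2 B.
So P(type B) = 1/2 per child.
All 3 independent: (1/2)^3 = 1/8.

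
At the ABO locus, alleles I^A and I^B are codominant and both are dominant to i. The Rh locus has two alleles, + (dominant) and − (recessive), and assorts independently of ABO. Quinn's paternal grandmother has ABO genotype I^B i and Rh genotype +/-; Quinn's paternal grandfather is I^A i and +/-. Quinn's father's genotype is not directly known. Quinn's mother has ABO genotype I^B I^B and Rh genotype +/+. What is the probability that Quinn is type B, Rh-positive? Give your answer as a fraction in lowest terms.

Quinn's father's ABO genotype from I^B i × I^A i: 1/4 I^A I^B, 1/4 I^A i, 1/4 I^B i, 1/4 i i.
Crossing each possibility with the mother I^B I^B and summing P(type B): 1/4·1/2 + 1/4·1/2 + 1/4·1 + 1/4·1 = 3/4.
Similarly for Rh via the father's Rh distribution: P(Rh+) = 1.
Independent loci: 3/4 × 1 = 3/4.

3/4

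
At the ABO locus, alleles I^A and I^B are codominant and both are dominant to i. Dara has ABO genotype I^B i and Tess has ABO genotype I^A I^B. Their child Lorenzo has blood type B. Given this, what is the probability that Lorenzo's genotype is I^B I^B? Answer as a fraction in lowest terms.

1/2

Cross I^B i × I^A I^B → 1/4 I^A I^B, 1/4 I^A i, 1/4 I^B I^B, 1/4 I^B i.
Type-B genotypes among offspring: I^B I^B (1/4), I^B i (1/4); total 1/2.
P(I^B I^B | type B) = (1/4) / (1/2) = 1/2.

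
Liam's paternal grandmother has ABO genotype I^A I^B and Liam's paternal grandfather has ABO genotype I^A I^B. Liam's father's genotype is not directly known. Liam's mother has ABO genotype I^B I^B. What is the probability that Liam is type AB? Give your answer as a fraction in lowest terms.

Liam's father's ABO genotype from I^A I^B × I^A I^B: 1/4 I^A I^A, 1/2 I^A I^B, 1/4 I^B I^B.
Crossing each possibility with the mother I^B I^B and summing P(type AB): 1/4·1 + 1/2·1/2 + 1/4·0 = 1/2.

1/2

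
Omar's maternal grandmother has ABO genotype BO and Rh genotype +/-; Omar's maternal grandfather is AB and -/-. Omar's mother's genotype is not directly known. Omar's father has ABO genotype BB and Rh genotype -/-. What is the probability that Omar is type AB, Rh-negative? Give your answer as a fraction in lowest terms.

3/16

Omar's mother's ABO genotype from BO × AB: 1/4 AB, 1/4 AO, 1/4 BB, 1/4 BO.
Crossing each possibility with the father BB and summing P(type AB): 1/4·1/2 + 1/4·1/2 + 1/4·0 + 1/4·0 = 1/4.
Similarly for Rh via the mother's Rh distribution: P(Rh-) = 3/4.
Independent loci: 1/4 × 3/4 = 3/16.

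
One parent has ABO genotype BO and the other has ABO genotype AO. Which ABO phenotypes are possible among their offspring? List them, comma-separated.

O, A, B, AB

Gametes from BO × AO give offspring ABO genotypes AB, AO, BO, OO, i.e. phenotypes O, A, B, AB.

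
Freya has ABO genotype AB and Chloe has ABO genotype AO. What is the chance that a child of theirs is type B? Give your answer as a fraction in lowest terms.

ABO cross AB × AO → offspring phenotypes: 1/2 A, 1/4 B, 1/4 AB.
So P(type B) = 1/4.

1/4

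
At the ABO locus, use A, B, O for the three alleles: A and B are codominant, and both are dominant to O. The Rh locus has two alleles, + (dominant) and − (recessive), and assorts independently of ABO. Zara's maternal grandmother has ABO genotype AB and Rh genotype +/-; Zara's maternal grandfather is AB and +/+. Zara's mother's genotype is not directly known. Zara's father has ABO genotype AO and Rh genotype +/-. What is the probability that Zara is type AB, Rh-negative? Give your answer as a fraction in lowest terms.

Zara's mother's ABO genotype from AB × AB: 1/4 AA, 1/2 AB, 1/4 BB.
Crossing each possibility with the father AO and summing P(type AB): 1/4·0 + 1/2·1/4 + 1/4·1/2 = 1/4.
Similarly for Rh via the mother's Rh distribution: P(Rh-) = 1/8.
Independent loci: 1/4 × 1/8 = 1/32.

1/32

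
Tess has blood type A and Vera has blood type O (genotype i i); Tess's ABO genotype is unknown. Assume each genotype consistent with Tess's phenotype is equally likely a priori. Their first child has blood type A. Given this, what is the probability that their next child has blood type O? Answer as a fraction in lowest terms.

1/6

Possible genotypes: Tess ∈ {I^A I^A, I^A i}; Vera ∈ {i i}.
Weight each parental genotype pair by prior × P(type-A child):
  I^A I^A × i i: posterior weight 2/3; P(next child type O) = 0.
  I^A i × i i: posterior weight 1/3; P(next child type O) = 1/2.
Weighted sum = 1/6.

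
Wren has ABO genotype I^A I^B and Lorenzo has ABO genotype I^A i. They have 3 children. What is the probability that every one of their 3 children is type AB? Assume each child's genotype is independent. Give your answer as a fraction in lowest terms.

ABO cross I^A I^B × I^A i → 1/2 A, 1/4 B, 1/4 AB.
So P(type AB) = 1/4 per child.
All 3 independent: (1/4)^3 = 1/64.

1/64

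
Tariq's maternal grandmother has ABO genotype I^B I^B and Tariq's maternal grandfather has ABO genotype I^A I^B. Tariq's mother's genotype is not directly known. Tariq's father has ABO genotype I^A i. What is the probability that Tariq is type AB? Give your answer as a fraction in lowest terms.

3/8

Tariq's mother's ABO genotype from I^B I^B × I^A I^B: 1/2 I^A I^B, 1/2 I^B I^B.
Crossing each possibility with the father I^A i and summing P(type AB): 1/2·1/4 + 1/2·1/2 = 3/8.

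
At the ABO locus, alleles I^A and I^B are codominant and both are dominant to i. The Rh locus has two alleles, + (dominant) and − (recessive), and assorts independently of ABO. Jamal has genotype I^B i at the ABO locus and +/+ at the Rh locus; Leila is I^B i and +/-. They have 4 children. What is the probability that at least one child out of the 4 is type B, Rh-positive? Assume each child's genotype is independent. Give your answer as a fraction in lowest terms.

255/256

ABO cross I^B i × I^B i → 1/4 O, 3/4 B.
Rh cross +/+ × +/- → 1 Rh+; so P(type B, Rh-positive) = 3/4 × 1 = 3/4 per child.
P(none) = (1/4)^4 = 1/256; P(at least one) = 1 − 1/256 = 255/256.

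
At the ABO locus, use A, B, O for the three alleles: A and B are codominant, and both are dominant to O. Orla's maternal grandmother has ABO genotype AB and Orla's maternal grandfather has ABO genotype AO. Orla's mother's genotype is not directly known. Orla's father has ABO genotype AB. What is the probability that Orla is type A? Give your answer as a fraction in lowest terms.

3/8

Orla's mother's ABO genotype from AB × AO: 1/4 AA, 1/4 AB, 1/4 AO, 1/4 BO.
Crossing each possibility with the father AB and summing P(type A): 1/4·1/2 + 1/4·1/4 + 1/4·1/2 + 1/4·1/4 = 3/8.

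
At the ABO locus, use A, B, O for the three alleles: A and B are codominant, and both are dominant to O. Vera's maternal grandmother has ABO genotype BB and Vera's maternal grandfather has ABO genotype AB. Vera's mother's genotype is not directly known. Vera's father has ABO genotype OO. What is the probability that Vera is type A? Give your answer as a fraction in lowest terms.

1/4

Vera's mother's ABO genotype from BB × AB: 1/2 AB, 1/2 BB.
Crossing each possibility with the father OO and summing P(type A): 1/2·1/2 + 1/2·0 = 1/4.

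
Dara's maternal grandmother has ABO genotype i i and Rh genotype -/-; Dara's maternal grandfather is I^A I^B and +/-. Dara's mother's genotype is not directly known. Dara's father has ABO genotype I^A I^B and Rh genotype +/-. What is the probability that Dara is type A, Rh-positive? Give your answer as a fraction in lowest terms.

Dara's mother's ABO genotype from i i × I^A I^B: 1/2 I^A i, 1/2 I^B i.
Crossing each possibility with the father I^A I^B and summing P(type A): 1/2·1/2 + 1/2·1/4 = 3/8.
Similarly for Rh via the mother's Rh distribution: P(Rh+) = 5/8.
Independent loci: 3/8 × 5/8 = 15/64.

15/64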